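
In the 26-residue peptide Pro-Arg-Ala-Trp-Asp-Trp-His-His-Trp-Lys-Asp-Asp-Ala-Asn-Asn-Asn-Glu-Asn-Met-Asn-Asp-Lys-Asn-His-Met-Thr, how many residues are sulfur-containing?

2

Only Cys (C) and Met (M) have a sulfur atom in the side chain.
Matching residues: Met19, Met25.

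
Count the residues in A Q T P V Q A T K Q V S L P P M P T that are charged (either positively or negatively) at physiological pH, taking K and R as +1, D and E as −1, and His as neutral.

Charged side chains at pH ~7.4: K, R (positive); D, E (negative).
Matching residues: K9.

1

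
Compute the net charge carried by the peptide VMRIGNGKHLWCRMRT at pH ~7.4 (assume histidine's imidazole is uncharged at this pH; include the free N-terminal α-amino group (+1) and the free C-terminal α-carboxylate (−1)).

+4

At pH ~7.4 the Lys and Arg side chains are protonated (+1), the Asp and Glu side chains are deprotonated (−1), and with His taken as neutral all other side chains carry no charge.
Positive (K, R): R3, K8, R13, R15 → +4.
Negative (D, E): none → −0.
The N-terminus (+1) and C-terminus (−1) cancel.
Net charge = (+4) + (−0) = +4.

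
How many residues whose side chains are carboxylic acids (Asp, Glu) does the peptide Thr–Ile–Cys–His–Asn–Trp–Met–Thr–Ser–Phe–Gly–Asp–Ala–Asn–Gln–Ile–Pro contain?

Matching residues: Asp12.

1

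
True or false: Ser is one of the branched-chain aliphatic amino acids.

False

Valine (V), leucine (L), and isoleucine (I) are the branched-chain amino acids.
Serine is not in this group.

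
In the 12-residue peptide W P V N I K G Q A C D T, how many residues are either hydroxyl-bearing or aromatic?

Hydroxyl-bearing: S, T, Y. Aromatic: F, W, Y.
Hydroxyl-bearing residues here: T12 (1).
Aromatic residues here: W1 (1).
(Y belongs to both groups, but none appear in this sequence.) Total = 1 + 1 = 2.

2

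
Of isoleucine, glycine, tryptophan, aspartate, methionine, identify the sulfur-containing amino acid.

The sulfur-bearing residues are cysteine (–SH) and methionine (–S–CH₃).
Of the listed options, only methionine belongs to this group.

methionine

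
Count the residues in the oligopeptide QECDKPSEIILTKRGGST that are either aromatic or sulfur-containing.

Aromatic: F, W, Y. Sulfur-containing: C, M.
Aromatic residues here: none (0).
Sulfur-containing residues here: C3 (1).
The two groups share no amino acid, so total = 0 + 1 = 1.

1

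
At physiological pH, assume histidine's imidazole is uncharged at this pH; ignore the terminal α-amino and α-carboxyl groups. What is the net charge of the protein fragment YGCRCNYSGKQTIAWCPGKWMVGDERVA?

+2

The side chains ionized at physiological pH are Lys/Arg (+1) and Asp/Glu (−1); with His treated as neutral, nothing else contributes.
Positive (K, R): R4, K10, K19, R26 → +4.
Negative (D, E): D24, E25 → −2.
Net charge = (+4) + (−2) = +2.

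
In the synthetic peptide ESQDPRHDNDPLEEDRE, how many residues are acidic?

Aspartate (D) and glutamate (E) have carboxylic-acid side chains and are the acidic amino acids.
Matching residues: E1, D4, D8, D10, E13, E14, D15, E17.

8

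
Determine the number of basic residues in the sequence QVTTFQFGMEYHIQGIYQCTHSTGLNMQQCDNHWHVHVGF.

K, R, and H are the three residues with basic side chains (ε-amine, guanidinium, and imidazole respectively).
Matching residues: H12, H21, H33, H35, H37.

5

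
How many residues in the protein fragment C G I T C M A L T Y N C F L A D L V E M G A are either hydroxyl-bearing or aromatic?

Hydroxyl-bearing: S, T, Y. Aromatic: F, W, Y.
Hydroxyl-bearing residues here: T4, T9, Y10 (3).
Aromatic residues here: Y10, F13 (2).
Y is in both groups, so the 1 Y residue must not be double-counted.
Total = 3 + 2 − 1 = 4.

4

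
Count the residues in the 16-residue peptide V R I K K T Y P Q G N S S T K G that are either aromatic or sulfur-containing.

1

Aromatic: F, W, Y. Sulfur-containing: C, M.
Aromatic residues here: Y7 (1).
Sulfur-containing residues here: none (0).
The two groups share no amino acid, so total = 1 + 0 = 1.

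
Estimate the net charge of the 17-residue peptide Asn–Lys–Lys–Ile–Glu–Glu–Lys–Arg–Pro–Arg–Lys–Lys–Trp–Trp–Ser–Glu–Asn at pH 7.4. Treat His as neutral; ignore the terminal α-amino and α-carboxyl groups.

At pH ~7.4 the Lys and Arg side chains are protonated (+1), the Asp and Glu side chains are deprotonated (−1), and with His taken as neutral all other side chains carry no charge.
Positive (K, R): Lys2, Lys3, Lys7, Arg8, Arg10, Lys11, Lys12 → +7.
Negative (D, E): Glu5, Glu6, Glu16 → −3.
Net charge = (+7) + (−3) = +4.

+4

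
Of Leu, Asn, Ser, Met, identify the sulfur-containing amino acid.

Only Cys (C) and Met (M) have a sulfur atom in the side chain.
Of the listed options, only Met belongs to this group.

Met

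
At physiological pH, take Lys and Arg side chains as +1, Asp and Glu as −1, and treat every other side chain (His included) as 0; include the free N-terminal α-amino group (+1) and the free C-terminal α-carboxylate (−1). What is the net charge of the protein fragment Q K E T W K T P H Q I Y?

+1

Positive (K, R): K2, K6 → +2.
Negative (D, E): E3 → −1.
The N-terminus (+1) and C-terminus (−1) cancel.
Net charge = (+2) + (−1) = +1.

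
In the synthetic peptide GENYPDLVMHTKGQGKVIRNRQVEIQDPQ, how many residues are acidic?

4

Aspartate (D) and glutamate (E) have carboxylic-acid side chains and are the acidic amino acids.
Matching residues: E2, D6, E24, D27.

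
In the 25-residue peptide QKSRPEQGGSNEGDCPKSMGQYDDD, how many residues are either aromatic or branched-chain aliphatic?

1

Aromatic: F, W, Y. Branched-chain aliphatic: I, L, V.
Aromatic residues here: Y22 (1).
Branched-chain aliphatic residues here: none (0).
The two groups share no amino acid, so total = 1 + 0 = 1.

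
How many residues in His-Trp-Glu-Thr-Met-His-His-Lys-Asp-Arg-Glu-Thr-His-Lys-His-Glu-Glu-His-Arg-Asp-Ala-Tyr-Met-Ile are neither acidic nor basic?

Acidic: D, E. Basic: K, R, H. All other residues are neither.
Matching residues: Trp2, Thr4, Met5, Thr12, Ala21, Tyr22, Met23, Ile24.

8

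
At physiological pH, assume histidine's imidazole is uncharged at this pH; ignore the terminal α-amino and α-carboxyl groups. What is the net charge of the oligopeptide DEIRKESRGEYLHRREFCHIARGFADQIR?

At pH ~7.4 the Lys and Arg side chains are protonated (+1), the Asp and Glu side chains are deprotonated (−1), and with His taken as neutral all other side chains carry no charge.
Positive (K, R): R4, K5, R8, R14, R15, R22, R29 → +7.
Negative (D, E): D1, E2, E6, E10, E16, D26 → −6.
Net charge = (+7) + (−6) = +1.

+1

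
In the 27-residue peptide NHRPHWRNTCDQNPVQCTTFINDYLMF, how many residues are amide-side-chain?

Only N (asparagine) and Q (glutamine) carry a side-chain carboxamide.
Matching residues: N1, N8, Q12, N13, Q16, N22.

6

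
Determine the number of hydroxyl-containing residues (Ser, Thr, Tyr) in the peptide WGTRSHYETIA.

4

Matching residues: T3, S5, Y7, T9.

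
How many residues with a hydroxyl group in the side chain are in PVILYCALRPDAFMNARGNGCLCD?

1

S, T, and Y are the three residues with a side-chain hydroxyl.
Matching residues: Y5.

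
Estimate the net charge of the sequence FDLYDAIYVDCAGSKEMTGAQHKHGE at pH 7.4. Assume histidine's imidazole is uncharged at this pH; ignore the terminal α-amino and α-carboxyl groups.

-3

At pH ~7.4 the Lys and Arg side chains are protonated (+1), the Asp and Glu side chains are deprotonated (−1), and with His taken as neutral all other side chains carry no charge.
Positive (K, R): K15, K23 → +2.
Negative (D, E): D2, D5, D10, E16, E26 → −5.
Net charge = (+2) + (−5) = −3.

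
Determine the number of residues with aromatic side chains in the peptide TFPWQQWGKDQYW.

F, W, and Y each carry an aromatic ring on the side chain.
Matching residues: F2, W4, W7, Y12, W13.

5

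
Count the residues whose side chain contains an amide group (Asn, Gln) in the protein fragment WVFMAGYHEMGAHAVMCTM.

0

None of the 19 residues belong to this group.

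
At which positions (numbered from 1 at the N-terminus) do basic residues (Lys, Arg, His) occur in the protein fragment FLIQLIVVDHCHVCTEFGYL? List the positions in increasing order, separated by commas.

10, 12

Matching residues: H10, H12.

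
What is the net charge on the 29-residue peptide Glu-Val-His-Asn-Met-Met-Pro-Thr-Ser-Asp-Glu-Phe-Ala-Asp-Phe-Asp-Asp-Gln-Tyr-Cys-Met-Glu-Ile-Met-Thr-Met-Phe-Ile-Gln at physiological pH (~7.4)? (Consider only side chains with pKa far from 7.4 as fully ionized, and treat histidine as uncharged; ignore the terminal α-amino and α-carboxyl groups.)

At pH ~7.4 the Lys and Arg side chains are protonated (+1), the Asp and Glu side chains are deprotonated (−1), and with His taken as neutral all other side chains carry no charge.
Positive (K, R): none → +0.
Negative (D, E): Glu1, Asp10, Glu11, Asp14, Asp16, Asp17, Glu22 → −7.
Net charge = (+0) + (−7) = −7.

-7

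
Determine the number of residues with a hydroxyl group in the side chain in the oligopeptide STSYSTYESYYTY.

S, T, and Y are the three residues with a side-chain hydroxyl.
Matching residues: S1, T2, S3, Y4, S5, T6, Y7, S9, Y10, Y11, T12, Y13.

12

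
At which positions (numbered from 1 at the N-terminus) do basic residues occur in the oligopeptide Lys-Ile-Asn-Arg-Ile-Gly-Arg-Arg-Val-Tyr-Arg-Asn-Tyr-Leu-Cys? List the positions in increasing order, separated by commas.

1, 4, 7, 8, 11

Lysine (K), arginine (R), and histidine (H) have basic, nitrogen-containing side chains.
Matching residues: Lys1, Arg4, Arg7, Arg8, Arg11.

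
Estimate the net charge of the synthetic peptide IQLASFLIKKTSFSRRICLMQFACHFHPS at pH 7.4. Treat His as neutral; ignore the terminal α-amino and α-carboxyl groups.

Near pH 7.4, K and R contribute +1 each, D and E contribute −1 each, and every other side chain (His included, as stated) is uncharged.
Positive (K, R): K9, K10, R15, R16 → +4.
Negative (D, E): none → −0.
Net charge = (+4) + (−0) = +4.

+4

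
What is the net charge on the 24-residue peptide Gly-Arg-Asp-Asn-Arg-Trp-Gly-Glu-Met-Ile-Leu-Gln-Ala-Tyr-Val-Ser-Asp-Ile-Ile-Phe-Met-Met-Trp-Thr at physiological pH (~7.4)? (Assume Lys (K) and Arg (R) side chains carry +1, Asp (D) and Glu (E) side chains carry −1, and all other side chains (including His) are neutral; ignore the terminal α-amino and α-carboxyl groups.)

-1

Positive (K, R): Arg2, Arg5 → +2.
Negative (D, E): Asp3, Glu8, Asp17 → −3.
Net charge = (+2) + (−3) = −1.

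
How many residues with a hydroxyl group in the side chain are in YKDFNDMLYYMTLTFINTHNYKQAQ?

S, T, and Y are the three residues with a side-chain hydroxyl.
Matching residues: Y1, Y9, Y10, T12, T14, T18, Y21.

7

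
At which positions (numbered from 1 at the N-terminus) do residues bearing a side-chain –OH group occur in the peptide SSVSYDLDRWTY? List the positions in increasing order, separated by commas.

1, 2, 4, 5, 11, 12

S, T, and Y are the three residues with a side-chain hydroxyl.
Matching residues: S1, S2, S4, Y5, T11, Y12.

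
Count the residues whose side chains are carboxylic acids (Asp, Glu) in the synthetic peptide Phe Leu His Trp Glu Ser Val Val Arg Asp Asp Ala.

Matching residues: Glu5, Asp10, Asp11.

3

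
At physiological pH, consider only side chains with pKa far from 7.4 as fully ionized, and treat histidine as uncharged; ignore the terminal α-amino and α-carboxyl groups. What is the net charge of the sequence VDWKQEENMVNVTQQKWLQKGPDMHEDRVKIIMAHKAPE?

Near pH 7.4, K and R contribute +1 each, D and E contribute −1 each, and every other side chain (His included, as stated) is uncharged.
Positive (K, R): K4, K16, K20, R28, K30, K36 → +6.
Negative (D, E): D2, E6, E7, D23, E26, D27, E39 → −7.
Net charge = (+6) + (−7) = −1.

-1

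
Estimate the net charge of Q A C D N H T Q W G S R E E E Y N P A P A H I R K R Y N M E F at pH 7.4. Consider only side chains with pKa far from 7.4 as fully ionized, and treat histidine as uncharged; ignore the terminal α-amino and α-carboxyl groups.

The side chains ionized at physiological pH are Lys/Arg (+1) and Asp/Glu (−1); with His treated as neutral, nothing else contributes.
Positive (K, R): R12, R24, K25, R26 → +4.
Negative (D, E): D4, E13, E14, E15, E30 → −5.
Net charge = (+4) + (−5) = −1.

-1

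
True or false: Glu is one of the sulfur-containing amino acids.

Only Cys (C) and Met (M) have a sulfur atom in the side chain.
Glutamate is not in this group.

False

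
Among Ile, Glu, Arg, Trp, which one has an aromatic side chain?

Phenylalanine (F), tryptophan (W), and tyrosine (Y) have aromatic ring side chains.
Of the listed options, only Trp belongs to this group.

Trp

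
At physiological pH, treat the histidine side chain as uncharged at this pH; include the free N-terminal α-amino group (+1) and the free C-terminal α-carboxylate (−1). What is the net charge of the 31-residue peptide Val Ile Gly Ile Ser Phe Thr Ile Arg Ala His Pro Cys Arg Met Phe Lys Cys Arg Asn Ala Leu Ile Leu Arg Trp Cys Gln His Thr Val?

+5

At pH ~7.4 the Lys and Arg side chains are protonated (+1), the Asp and Glu side chains are deprotonated (−1), and with His taken as neutral all other side chains carry no charge.
Positive (K, R): Arg9, Arg14, Lys17, Arg19, Arg25 → +5.
Negative (D, E): none → −0.
The N-terminus (+1) and C-terminus (−1) cancel.
Net charge = (+5) + (−0) = +5.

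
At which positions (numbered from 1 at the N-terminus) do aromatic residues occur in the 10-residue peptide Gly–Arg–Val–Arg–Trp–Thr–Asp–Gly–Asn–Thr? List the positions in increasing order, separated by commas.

5

The aromatic amino acids are Phe (F, benzyl), Trp (W, indole), and Tyr (Y, phenol).
Matching residues: Trp5.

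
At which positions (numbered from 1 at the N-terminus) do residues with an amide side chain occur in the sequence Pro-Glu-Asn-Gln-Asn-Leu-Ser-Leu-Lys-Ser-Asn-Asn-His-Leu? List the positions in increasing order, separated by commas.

3, 4, 5, 11, 12

Asparagine (N) and glutamine (Q) have uncharged amide side chains.
Matching residues: Asn3, Gln4, Asn5, Asn11, Asn12.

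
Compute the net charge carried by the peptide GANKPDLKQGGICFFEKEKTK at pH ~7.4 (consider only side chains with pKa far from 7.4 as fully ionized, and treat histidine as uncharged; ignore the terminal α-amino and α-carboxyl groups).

The side chains ionized at physiological pH are Lys/Arg (+1) and Asp/Glu (−1); with His treated as neutral, nothing else contributes.
Positive (K, R): K4, K8, K17, K19, K21 → +5.
Negative (D, E): D6, E16, E18 → −3.
Net charge = (+5) + (−3) = +2.

+2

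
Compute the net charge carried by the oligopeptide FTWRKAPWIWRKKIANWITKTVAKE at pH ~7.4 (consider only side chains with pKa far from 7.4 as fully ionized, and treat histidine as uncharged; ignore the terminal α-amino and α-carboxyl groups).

At pH ~7.4 the Lys and Arg side chains are protonated (+1), the Asp and Glu side chains are deprotonated (−1), and with His taken as neutral all other side chains carry no charge.
Positive (K, R): R4, K5, R11, K12, K13, K20, K24 → +7.
Negative (D, E): E25 → −1.
Net charge = (+7) + (−1) = +6.

+6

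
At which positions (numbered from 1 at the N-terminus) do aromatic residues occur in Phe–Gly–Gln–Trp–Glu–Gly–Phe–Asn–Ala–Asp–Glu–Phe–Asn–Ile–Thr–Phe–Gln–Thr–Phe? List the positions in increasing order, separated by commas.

Phenylalanine (F), tryptophan (W), and tyrosine (Y) have aromatic ring side chains.
Matching residues: Phe1, Trp4, Phe7, Phe12, Phe16, Phe19.

1, 4, 7, 12, 16, 19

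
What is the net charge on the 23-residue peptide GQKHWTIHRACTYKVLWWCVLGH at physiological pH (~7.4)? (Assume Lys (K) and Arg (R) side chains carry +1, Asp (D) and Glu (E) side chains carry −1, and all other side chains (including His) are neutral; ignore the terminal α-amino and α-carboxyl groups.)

+3

Positive (K, R): K3, R9, K14 → +3.
Negative (D, E): none → −0.
Net charge = (+3) + (−0) = +3.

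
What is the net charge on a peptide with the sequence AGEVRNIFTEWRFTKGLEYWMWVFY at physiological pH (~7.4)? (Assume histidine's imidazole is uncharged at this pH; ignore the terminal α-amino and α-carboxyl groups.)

At pH ~7.4 the Lys and Arg side chains are protonated (+1), the Asp and Glu side chains are deprotonated (−1), and with His taken as neutral all other side chains carry no charge.
Positive (K, R): R5, R12, K15 → +3.
Negative (D, E): E3, E10, E18 → −3.
Net charge = (+3) + (−3) = 0.

0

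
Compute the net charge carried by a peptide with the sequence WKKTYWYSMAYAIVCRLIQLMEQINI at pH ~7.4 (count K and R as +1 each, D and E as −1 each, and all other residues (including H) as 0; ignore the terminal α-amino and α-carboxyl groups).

Positive (K, R): K2, K3, R16 → +3.
Negative (D, E): E22 → −1.
Net charge = (+3) + (−1) = +2.

+2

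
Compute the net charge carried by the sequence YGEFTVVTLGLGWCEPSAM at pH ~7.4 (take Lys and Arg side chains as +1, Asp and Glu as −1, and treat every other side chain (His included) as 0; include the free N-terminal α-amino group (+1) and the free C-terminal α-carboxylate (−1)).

Positive (K, R): none → +0.
Negative (D, E): E3, E15 → −2.
The N-terminus (+1) and C-terminus (−1) cancel.
Net charge = (+0) + (−2) = −2.

-2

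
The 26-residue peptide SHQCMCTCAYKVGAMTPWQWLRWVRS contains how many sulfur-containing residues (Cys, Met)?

Matching residues: C4, M5, C6, C8, M15.

5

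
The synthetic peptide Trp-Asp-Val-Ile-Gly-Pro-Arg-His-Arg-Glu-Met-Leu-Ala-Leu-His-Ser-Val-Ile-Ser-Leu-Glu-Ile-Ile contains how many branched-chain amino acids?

9

The BCAAs are Val, Leu, and Ile — aliphatic side chains with a branch point.
Matching residues: Val3, Ile4, Leu12, Leu14, Val17, Ile18, Leu20, Ile22, Ile23.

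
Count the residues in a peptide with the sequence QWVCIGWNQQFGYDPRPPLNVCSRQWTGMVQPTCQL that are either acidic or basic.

Acidic: D, E. Basic: H, K, R.
Acidic residues here: D14 (1).
Basic residues here: R16, R24 (2).
The two groups share no amino acid, so total = 1 + 2 = 3.

3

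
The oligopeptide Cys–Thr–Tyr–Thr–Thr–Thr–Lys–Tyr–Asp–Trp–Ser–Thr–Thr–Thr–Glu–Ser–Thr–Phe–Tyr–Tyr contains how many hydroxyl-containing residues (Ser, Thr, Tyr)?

14

Matching residues: Thr2, Tyr3, Thr4, Thr5, Thr6, Tyr8, Ser11, Thr12, Thr13, Thr14, Ser16, Thr17, Tyr19, Tyr20.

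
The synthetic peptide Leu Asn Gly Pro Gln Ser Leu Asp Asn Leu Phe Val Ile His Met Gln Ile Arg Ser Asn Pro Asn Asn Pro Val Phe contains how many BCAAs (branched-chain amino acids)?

7

Valine (V), leucine (L), and isoleucine (I) are the branched-chain amino acids.
Matching residues: Leu1, Leu7, Leu10, Val12, Ile13, Ile17, Val25.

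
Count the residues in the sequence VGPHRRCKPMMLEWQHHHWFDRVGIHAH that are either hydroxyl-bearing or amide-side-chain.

1

Hydroxyl-bearing: S, T, Y. Amide-side-chain: N, Q.
Hydroxyl-bearing residues here: none (0).
Amide-side-chain residues here: Q15 (1).
The two groups share no amino acid, so total = 0 + 1 = 1.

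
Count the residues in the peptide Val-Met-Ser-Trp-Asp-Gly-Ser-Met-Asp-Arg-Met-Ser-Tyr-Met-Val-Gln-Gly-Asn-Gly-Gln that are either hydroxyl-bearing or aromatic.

Hydroxyl-bearing: S, T, Y. Aromatic: F, W, Y.
Hydroxyl-bearing residues here: Ser3, Ser7, Ser12, Tyr13 (4).
Aromatic residues here: Trp4, Tyr13 (2).
Y is in both groups, so the 1 Y residue must not be double-counted.
Total = 4 + 2 − 1 = 5.

5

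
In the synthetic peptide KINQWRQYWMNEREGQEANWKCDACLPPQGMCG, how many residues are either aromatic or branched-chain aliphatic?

Aromatic: F, W, Y. Branched-chain aliphatic: I, L, V.
Aromatic residues here: W5, Y8, W9, W20 (4).
Branched-chain aliphatic residues here: I2, L26 (2).
The two groups share no amino acid, so total = 4 + 2 = 6.

6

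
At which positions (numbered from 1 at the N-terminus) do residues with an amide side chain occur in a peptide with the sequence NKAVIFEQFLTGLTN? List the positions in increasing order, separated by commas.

1, 8, 15

Asparagine (N) and glutamine (Q) have uncharged amide side chains.
Matching residues: N1, Q8, N15.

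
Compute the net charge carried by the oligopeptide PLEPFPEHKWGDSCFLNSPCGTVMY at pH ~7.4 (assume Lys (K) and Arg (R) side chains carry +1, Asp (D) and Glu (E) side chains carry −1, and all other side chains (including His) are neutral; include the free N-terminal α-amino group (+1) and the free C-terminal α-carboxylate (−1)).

-2

Positive (K, R): K9 → +1.
Negative (D, E): E3, E7, D12 → −3.
The N-terminus (+1) and C-terminus (−1) cancel.
Net charge = (+1) + (−3) = −2.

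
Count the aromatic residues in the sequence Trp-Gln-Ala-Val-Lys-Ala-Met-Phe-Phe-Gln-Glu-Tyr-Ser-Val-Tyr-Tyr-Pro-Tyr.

Phenylalanine (F), tryptophan (W), and tyrosine (Y) have aromatic ring side chains.
Matching residues: Trp1, Phe8, Phe9, Tyr12, Tyr15, Tyr16, Tyr18.

7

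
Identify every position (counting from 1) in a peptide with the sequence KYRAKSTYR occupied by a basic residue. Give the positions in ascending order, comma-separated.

1, 3, 5, 9

The basic amino acids are Lys (K), Arg (R), and His (H).
Matching residues: K1, R3, K5, R9.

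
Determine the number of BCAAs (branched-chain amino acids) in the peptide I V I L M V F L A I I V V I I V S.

13

Valine (V), leucine (L), and isoleucine (I) are the branched-chain amino acids.
Matching residues: I1, V2, I3, L4, V6, L8, I10, I11, V12, V13, I14, I15, V16.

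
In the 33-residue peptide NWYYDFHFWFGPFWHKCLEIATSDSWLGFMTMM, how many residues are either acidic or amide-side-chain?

4

Acidic: D, E. Amide-side-chain: N, Q.
Acidic residues here: D5, E19, D24 (3).
Amide-side-chain residues here: N1 (1).
The two groups share no amino acid, so total = 3 + 1 = 4.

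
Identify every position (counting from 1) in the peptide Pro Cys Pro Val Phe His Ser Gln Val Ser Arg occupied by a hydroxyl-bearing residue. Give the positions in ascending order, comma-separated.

Serine (S), threonine (T), and tyrosine (Y) each carry a hydroxyl group on the side chain.
Matching residues: Ser7, Ser10.

7, 10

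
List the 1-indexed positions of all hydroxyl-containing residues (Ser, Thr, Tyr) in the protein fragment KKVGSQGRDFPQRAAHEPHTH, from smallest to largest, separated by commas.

Matching residues: S5, T20.

5, 20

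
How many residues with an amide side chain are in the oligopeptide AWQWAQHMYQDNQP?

5

The amide-side-chain residues are Asn (N) and Gln (Q).
Matching residues: Q3, Q6, Q10, N12, Q13.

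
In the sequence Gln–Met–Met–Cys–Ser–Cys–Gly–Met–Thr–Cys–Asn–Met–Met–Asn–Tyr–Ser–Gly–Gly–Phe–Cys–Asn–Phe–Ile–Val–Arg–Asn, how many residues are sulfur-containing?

Cysteine (C, thiol) and methionine (M, thioether) are the two sulfur-containing amino acids.
Matching residues: Met2, Met3, Cys4, Cys6, Met8, Cys10, Met12, Met13, Cys20.

9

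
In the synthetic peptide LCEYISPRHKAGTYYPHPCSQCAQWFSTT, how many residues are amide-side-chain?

Only N (asparagine) and Q (glutamine) carry a side-chain carboxamide.
Matching residues: Q21, Q24.

2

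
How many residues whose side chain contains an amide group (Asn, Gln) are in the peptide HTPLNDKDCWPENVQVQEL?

4

Matching residues: N5, N13, Q15, Q17.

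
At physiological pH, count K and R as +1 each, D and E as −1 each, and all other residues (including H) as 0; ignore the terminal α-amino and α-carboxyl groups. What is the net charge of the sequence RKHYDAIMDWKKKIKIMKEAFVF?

+4

Positive (K, R): R1, K2, K11, K12, K13, K15, K18 → +7.
Negative (D, E): D5, D9, E19 → −3.
Net charge = (+7) + (−3) = +4.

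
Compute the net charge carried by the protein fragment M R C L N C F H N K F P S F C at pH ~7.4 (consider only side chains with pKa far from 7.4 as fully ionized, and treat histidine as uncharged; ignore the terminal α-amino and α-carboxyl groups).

Near pH 7.4, K and R contribute +1 each, D and E contribute −1 each, and every other side chain (His included, as stated) is uncharged.
Positive (K, R): R2, K10 → +2.
Negative (D, E): none → −0.
Net charge = (+2) + (−0) = +2.

+2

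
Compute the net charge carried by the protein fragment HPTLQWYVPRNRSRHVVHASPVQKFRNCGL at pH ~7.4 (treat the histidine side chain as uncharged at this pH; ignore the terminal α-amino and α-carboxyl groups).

+5

Near pH 7.4, K and R contribute +1 each, D and E contribute −1 each, and every other side chain (His included, as stated) is uncharged.
Positive (K, R): R10, R12, R14, K24, R26 → +5.
Negative (D, E): none → −0.
Net charge = (+5) + (−0) = +5.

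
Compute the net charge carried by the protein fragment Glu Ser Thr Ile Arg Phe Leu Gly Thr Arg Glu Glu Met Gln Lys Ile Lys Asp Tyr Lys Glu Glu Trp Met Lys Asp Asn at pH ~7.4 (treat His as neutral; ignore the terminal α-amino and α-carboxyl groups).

The side chains ionized at physiological pH are Lys/Arg (+1) and Asp/Glu (−1); with His treated as neutral, nothing else contributes.
Positive (K, R): Arg5, Arg10, Lys15, Lys17, Lys20, Lys25 → +6.
Negative (D, E): Glu1, Glu11, Glu12, Asp18, Glu21, Glu22, Asp26 → −7.
Net charge = (+6) + (−7) = −1.

-1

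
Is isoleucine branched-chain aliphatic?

Yes

Valine (V), leucine (L), and isoleucine (I) are the branched-chain amino acids.
Isoleucine is in this group.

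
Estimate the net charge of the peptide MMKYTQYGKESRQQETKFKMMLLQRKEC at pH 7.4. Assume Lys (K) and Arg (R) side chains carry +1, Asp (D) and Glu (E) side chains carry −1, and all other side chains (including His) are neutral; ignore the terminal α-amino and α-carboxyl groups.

Positive (K, R): K3, K9, R12, K17, K19, R25, K26 → +7.
Negative (D, E): E10, E15, E27 → −3.
Net charge = (+7) + (−3) = +4.

+4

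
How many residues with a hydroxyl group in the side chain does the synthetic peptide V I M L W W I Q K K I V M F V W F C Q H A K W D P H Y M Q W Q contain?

1

Serine (S), threonine (T), and tyrosine (Y) each carry a hydroxyl group on the side chain.
Matching residues: Y27.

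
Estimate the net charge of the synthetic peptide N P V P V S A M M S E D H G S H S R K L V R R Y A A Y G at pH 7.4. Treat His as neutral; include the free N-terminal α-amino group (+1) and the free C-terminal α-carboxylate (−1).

+2

At pH ~7.4 the Lys and Arg side chains are protonated (+1), the Asp and Glu side chains are deprotonated (−1), and with His taken as neutral all other side chains carry no charge.
Positive (K, R): R18, K19, R22, R23 → +4.
Negative (D, E): E11, D12 → −2.
The N-terminus (+1) and C-terminus (−1) cancel.
Net charge = (+4) + (−2) = +2.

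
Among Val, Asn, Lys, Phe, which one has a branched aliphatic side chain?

Val

The BCAAs are Val, Leu, and Ile — aliphatic side chains with a branch point.
Of the listed options, only Val belongs to this group.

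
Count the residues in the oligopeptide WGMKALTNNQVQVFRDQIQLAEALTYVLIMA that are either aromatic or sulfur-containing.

5

Aromatic: F, W, Y. Sulfur-containing: C, M.
Aromatic residues here: W1, F14, Y26 (3).
Sulfur-containing residues here: M3, M30 (2).
The two groups share no amino acid, so total = 3 + 2 = 5.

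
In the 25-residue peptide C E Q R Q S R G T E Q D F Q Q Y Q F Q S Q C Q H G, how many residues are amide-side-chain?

Only N (asparagine) and Q (glutamine) carry a side-chain carboxamide.
Matching residues: Q3, Q5, Q11, Q14, Q15, Q17, Q19, Q21, Q23.

9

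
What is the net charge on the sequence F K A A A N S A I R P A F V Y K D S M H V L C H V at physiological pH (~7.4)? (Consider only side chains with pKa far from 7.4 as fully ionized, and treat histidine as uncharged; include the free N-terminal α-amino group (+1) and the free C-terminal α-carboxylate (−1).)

The side chains ionized at physiological pH are Lys/Arg (+1) and Asp/Glu (−1); with His treated as neutral, nothing else contributes.
Positive (K, R): K2, R10, K16 → +3.
Negative (D, E): D17 → −1.
The N-terminus (+1) and C-terminus (−1) cancel.
Net charge = (+3) + (−1) = +2.

+2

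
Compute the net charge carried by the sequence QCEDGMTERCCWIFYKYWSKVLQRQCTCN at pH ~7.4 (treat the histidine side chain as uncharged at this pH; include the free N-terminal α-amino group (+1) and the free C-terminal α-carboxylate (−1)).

Near pH 7.4, K and R contribute +1 each, D and E contribute −1 each, and every other side chain (His included, as stated) is uncharged.
Positive (K, R): R9, K16, K20, R24 → +4.
Negative (D, E): E3, D4, E8 → −3.
The N-terminus (+1) and C-terminus (−1) cancel.
Net charge = (+4) + (−3) = +1.

+1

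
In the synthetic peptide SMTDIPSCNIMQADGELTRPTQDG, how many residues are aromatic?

Phenylalanine (F), tryptophan (W), and tyrosine (Y) have aromatic ring side chains.
None of the 24 residues belong to this group.

0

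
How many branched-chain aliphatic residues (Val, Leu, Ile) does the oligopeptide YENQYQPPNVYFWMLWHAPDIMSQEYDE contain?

Matching residues: V10, L15, I21.

3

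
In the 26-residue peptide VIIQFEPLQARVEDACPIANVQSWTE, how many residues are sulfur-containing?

1

The sulfur-bearing residues are cysteine (–SH) and methionine (–S–CH₃).
Matching residues: C16.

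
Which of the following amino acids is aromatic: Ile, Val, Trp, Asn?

Trp

Phenylalanine (F), tryptophan (W), and tyrosine (Y) have aromatic ring side chains.
Of the listed options, only Trp belongs to this group.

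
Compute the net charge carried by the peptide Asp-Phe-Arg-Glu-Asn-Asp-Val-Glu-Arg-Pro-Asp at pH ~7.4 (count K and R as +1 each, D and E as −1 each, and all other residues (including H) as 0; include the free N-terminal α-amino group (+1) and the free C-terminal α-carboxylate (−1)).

-3

Positive (K, R): Arg3, Arg9 → +2.
Negative (D, E): Asp1, Glu4, Asp6, Glu8, Asp11 → −5.
The N-terminus (+1) and C-terminus (−1) cancel.
Net charge = (+2) + (−5) = −3.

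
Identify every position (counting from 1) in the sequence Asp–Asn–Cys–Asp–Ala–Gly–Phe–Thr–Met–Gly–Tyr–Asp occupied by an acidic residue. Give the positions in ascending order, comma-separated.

1, 4, 12

Only D (aspartate) and E (glutamate) carry a side-chain carboxylic acid.
Matching residues: Asp1, Asp4, Asp12.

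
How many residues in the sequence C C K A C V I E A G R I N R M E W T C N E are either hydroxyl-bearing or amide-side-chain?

3

Hydroxyl-bearing: S, T, Y. Amide-side-chain: N, Q.
Hydroxyl-bearing residues here: T18 (1).
Amide-side-chain residues here: N13, N20 (2).
The two groups share no amino acid, so total = 1 + 2 = 3.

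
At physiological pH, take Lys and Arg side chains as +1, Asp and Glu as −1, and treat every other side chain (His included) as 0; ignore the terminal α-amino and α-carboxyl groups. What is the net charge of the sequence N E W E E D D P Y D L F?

Positive (K, R): none → +0.
Negative (D, E): E2, E4, E5, D6, D7, D10 → −6.
Net charge = (+0) + (−6) = −6.

-6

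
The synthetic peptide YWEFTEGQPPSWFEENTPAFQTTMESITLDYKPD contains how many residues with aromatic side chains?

The aromatic amino acids are Phe (F, benzyl), Trp (W, indole), and Tyr (Y, phenol).
Matching residues: Y1, W2, F4, W12, F13, F20, Y31.

7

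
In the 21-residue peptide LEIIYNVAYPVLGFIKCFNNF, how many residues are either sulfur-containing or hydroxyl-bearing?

Sulfur-containing: C, M. Hydroxyl-bearing: S, T, Y.
Sulfur-containing residues here: C17 (1).
Hydroxyl-bearing residues here: Y5, Y9 (2).
The two groups share no amino acid, so total = 1 + 2 = 3.

3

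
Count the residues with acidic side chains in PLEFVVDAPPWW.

2

The acidic residues are Asp (D) and Glu (E), whose side chains end in a carboxylate group.
Matching residues: E3, D7.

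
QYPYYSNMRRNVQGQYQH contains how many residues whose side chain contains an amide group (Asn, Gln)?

6

Matching residues: Q1, N7, N11, Q13, Q15, Q17.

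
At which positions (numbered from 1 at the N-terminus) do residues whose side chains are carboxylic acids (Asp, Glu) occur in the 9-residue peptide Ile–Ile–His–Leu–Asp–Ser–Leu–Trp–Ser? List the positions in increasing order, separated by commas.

5

Matching residues: Asp5.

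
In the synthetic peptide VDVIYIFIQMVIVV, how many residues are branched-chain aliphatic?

The BCAAs are Val, Leu, and Ile — aliphatic side chains with a branch point.
Matching residues: V1, V3, I4, I6, I8, V11, I12, V13, V14.

9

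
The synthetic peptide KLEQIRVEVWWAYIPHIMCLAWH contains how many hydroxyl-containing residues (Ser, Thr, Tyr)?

1

Matching residues: Y13.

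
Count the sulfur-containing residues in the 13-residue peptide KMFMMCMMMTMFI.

8

Only Cys (C) and Met (M) have a sulfur atom in the side chain.
Matching residues: M2, M4, M5, C6, M7, M8, M9, M11.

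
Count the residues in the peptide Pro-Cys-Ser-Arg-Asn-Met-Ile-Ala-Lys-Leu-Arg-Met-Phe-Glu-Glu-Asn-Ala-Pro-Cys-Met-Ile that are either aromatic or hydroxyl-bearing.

2

Aromatic: F, W, Y. Hydroxyl-bearing: S, T, Y.
Aromatic residues here: Phe13 (1).
Hydroxyl-bearing residues here: Ser3 (1).
(Y belongs to both groups, but none appear in this sequence.) Total = 1 + 1 = 2.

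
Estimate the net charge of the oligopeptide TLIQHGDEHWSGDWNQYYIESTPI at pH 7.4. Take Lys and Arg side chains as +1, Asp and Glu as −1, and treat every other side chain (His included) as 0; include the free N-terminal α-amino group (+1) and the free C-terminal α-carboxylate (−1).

Positive (K, R): none → +0.
Negative (D, E): D7, E8, D13, E20 → −4.
The N-terminus (+1) and C-terminus (−1) cancel.
Net charge = (+0) + (−4) = −4.

-4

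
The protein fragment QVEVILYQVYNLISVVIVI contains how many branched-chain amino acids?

12

The BCAAs are Val, Leu, and Ile — aliphatic side chains with a branch point.
Matching residues: V2, V4, I5, L6, V9, L12, I13, V15, V16, I17, V18, I19.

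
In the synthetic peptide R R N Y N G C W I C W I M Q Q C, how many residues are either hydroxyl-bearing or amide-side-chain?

5

Hydroxyl-bearing: S, T, Y. Amide-side-chain: N, Q.
Hydroxyl-bearing residues here: Y4 (1).
Amide-side-chain residues here: N3, N5, Q14, Q15 (4).
The two groups share no amino acid, so total = 1 + 4 = 5.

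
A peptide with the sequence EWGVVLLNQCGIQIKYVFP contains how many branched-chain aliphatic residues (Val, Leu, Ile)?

Matching residues: V4, V5, L6, L7, I12, I14, V17.

7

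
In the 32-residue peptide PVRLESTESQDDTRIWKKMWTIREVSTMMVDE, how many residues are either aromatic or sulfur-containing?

Aromatic: F, W, Y. Sulfur-containing: C, M.
Aromatic residues here: W16, W20 (2).
Sulfur-containing residues here: M19, M28, M29 (3).
The two groups share no amino acid, so total = 2 + 3 = 5.

5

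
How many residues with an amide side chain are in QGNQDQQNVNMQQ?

9

The amide-side-chain residues are Asn (N) and Gln (Q).
Matching residues: Q1, N3, Q4, Q6, Q7, N8, N10, Q12, Q13.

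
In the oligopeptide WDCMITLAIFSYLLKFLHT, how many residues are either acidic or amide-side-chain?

1

Acidic: D, E. Amide-side-chain: N, Q.
Acidic residues here: D2 (1).
Amide-side-chain residues here: none (0).
The two groups share no amino acid, so total = 1 + 0 = 1.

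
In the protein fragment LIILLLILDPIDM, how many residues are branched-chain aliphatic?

V, L, and I make up the branched-chain aliphatic group.
Matching residues: L1, I2, I3, L4, L5, L6, I7, L8, I11.

9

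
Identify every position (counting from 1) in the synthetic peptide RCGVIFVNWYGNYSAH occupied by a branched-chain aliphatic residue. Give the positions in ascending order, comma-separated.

4, 5, 7

V, L, and I make up the branched-chain aliphatic group.
Matching residues: V4, I5, V7.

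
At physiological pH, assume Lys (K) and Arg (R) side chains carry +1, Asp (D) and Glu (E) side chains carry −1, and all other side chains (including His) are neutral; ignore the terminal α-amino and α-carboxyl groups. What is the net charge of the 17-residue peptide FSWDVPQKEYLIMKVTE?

-1

Positive (K, R): K8, K14 → +2.
Negative (D, E): D4, E9, E17 → −3.
Net charge = (+2) + (−3) = −1.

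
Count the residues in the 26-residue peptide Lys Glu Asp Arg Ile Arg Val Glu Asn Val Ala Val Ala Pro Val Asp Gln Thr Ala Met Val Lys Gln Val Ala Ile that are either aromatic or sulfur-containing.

Aromatic: F, W, Y. Sulfur-containing: C, M.
Aromatic residues here: none (0).
Sulfur-containing residues here: Met20 (1).
The two groups share no amino acid, so total = 0 + 1 = 1.

1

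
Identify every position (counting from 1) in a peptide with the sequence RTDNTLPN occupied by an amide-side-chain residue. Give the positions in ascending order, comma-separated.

4, 8

Asparagine (N) and glutamine (Q) have uncharged amide side chains.
Matching residues: N4, N8.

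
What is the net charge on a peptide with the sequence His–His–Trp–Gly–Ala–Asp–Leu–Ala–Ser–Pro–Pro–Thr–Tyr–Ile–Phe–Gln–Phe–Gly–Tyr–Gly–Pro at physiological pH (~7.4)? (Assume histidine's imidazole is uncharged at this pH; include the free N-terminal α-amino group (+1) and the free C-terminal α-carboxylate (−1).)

-1

The side chains ionized at physiological pH are Lys/Arg (+1) and Asp/Glu (−1); with His treated as neutral, nothing else contributes.
Positive (K, R): none → +0.
Negative (D, E): Asp6 → −1.
The N-terminus (+1) and C-terminus (−1) cancel.
Net charge = (+0) + (−1) = −1.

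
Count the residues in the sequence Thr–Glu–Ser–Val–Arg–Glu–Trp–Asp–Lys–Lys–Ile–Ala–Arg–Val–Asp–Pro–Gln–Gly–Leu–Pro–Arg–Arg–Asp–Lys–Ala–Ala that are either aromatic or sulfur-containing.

Aromatic: F, W, Y. Sulfur-containing: C, M.
Aromatic residues here: Trp7 (1).
Sulfur-containing residues here: none (0).
The two groups share no amino acid, so total = 1 + 0 = 1.

1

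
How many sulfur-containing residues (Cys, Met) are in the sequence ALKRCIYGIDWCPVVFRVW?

Matching residues: C5, C12.

2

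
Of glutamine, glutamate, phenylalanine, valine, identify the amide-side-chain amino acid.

The amide-side-chain residues are Asn (N) and Gln (Q).
Of the listed options, only glutamine belongs to this group.

glutamine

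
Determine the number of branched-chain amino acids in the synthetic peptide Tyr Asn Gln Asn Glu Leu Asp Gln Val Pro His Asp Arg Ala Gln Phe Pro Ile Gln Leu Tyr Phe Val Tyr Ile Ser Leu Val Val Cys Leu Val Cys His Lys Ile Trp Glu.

The BCAAs are Val, Leu, and Ile — aliphatic side chains with a branch point.
Matching residues: Leu6, Val9, Ile18, Leu20, Val23, Ile25, Leu27, Val28, Val29, Leu31, Val32, Ile36.

12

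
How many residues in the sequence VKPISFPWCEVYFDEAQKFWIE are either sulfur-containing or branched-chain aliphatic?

5

Sulfur-containing: C, M. Branched-chain aliphatic: I, L, V.
Sulfur-containing residues here: C9 (1).
Branched-chain aliphatic residues here: V1, I4, V11, I21 (4).
The two groups share no amino acid, so total = 1 + 4 = 5.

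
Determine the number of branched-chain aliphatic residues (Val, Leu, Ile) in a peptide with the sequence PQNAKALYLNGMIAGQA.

3

Matching residues: L7, L9, I13.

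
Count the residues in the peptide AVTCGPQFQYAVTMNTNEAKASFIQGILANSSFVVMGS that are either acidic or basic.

2

Acidic: D, E. Basic: H, K, R.
Acidic residues here: E18 (1).
Basic residues here: K20 (1).
The two groups share no amino acid, so total = 1 + 1 = 2.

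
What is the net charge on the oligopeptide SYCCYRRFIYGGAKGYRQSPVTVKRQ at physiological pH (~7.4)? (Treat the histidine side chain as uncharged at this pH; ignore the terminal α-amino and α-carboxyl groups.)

+6

The side chains ionized at physiological pH are Lys/Arg (+1) and Asp/Glu (−1); with His treated as neutral, nothing else contributes.
Positive (K, R): R6, R7, K14, R17, K24, R25 → +6.
Negative (D, E): none → −0.
Net charge = (+6) + (−0) = +6.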